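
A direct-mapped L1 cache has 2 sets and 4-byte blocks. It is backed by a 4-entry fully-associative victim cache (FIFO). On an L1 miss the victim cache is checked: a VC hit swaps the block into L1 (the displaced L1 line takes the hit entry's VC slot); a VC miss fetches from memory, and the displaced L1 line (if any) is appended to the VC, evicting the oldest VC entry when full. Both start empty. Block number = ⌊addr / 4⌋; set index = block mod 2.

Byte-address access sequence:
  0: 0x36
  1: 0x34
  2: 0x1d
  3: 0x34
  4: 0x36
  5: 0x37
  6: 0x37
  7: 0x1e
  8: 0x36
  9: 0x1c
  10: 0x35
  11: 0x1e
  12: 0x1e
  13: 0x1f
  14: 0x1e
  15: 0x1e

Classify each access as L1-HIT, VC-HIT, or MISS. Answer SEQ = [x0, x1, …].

SEQ = [MISS, L1-HIT, MISS, VC-HIT, L1-HIT, L1-HIT, L1-HIT, VC-HIT, VC-HIT, VC-HIT, VC-HIT, VC-HIT, L1-HIT, L1-HIT, L1-HIT, L1-HIT]

  [0] addr=0x36 blk=13 s=1: MISS | VC []
  [1] addr=0x34 blk=13 s=1: L1-HIT | VC []
  [2] addr=0x1d blk=7 s=1: MISS | VC [13]
  [3] addr=0x34 blk=13 s=1: VC-HIT | VC [7]
  [4] addr=0x36 blk=13 s=1: L1-HIT | VC [7]
  [5] addr=0x37 blk=13 s=1: L1-HIT | VC [7]
  [6] addr=0x37 blk=13 s=1: L1-HIT | VC [7]
  [7] addr=0x1e blk=7 s=1: VC-HIT | VC [13]
  [8] addr=0x36 blk=13 s=1: VC-HIT | VC [7]
  [9] addr=0x1c blk=7 s=1: VC-HIT | VC [13]
  [10] addr=0x35 blk=13 s=1: VC-HIT | VC [7]
  [11] addr=0x1e blk=7 s=1: VC-HIT | VC [13]
  [12] addr=0x1e blk=7 s=1: L1-HIT | VC [13]
  [13] addr=0x1f blk=7 s=1: L1-HIT | VC [13]
  [14] addr=0x1e blk=7 s=1: L1-HIT | VC [13]
  [15] addr=0x1e blk=7 s=1: L1-HIT | VC [13]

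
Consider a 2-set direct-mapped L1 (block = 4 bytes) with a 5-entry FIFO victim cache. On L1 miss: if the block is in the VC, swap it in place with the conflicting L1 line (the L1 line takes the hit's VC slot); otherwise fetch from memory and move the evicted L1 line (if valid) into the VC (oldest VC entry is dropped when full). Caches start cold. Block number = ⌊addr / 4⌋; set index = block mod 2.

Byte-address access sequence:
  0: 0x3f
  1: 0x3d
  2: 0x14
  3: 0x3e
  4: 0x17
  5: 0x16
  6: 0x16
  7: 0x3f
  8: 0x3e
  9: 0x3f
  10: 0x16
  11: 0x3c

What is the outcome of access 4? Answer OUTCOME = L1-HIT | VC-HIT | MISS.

OUTCOME = VC-HIT

#0 0x3f→b15/s1 MISS; vc=[]
#1 0x3d→b15/s1 L1-HIT; vc=[]
#2 0x14→b5/s1 MISS; vc=[15]
#3 0x3e→b15/s1 VC-HIT; vc=[5]
#4 0x17→b5/s1 VC-HIT; vc=[15]
#5 0x16→b5/s1 L1-HIT; vc=[15]
#6 0x16→b5/s1 L1-HIT; vc=[15]
#7 0x3f→b15/s1 VC-HIT; vc=[5]
#8 0x3e→b15/s1 L1-HIT; vc=[5]
#9 0x3f→b15/s1 L1-HIT; vc=[5]
#10 0x16→b5/s1 VC-HIT; vc=[15]
#11 0x3c→b15/s1 VC-HIT; vc=[5]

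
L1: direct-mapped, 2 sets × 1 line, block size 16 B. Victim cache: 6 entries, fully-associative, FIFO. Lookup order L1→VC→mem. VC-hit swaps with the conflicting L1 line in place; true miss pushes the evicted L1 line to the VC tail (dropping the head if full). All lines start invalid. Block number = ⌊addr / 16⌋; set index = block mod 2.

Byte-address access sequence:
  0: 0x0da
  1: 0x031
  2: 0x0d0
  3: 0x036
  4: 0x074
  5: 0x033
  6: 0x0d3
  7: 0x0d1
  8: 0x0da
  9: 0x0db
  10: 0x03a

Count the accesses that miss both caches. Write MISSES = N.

0: 0xda (blk 13, set 1) → MISS  vc=[]
1: 0x31 (blk 3, set 1) → MISS  vc=[13]
2: 0xd0 (blk 13, set 1) → VC-HIT  vc=[3]
3: 0x36 (blk 3, set 1) → VC-HIT  vc=[13]
4: 0x74 (blk 7, set 1) → MISS  vc=[13, 3]
5: 0x33 (blk 3, set 1) → VC-HIT  vc=[13, 7]
6: 0xd3 (blk 13, set 1) → VC-HIT  vc=[3, 7]
7: 0xd1 (blk 13, set 1) → L1-HIT  vc=[3, 7]
8: 0xda (blk 13, set 1) → L1-HIT  vc=[3, 7]
9: 0xdb (blk 13, set 1) → L1-HIT  vc=[3, 7]
10: 0x3a (blk 3, set 1) → VC-HIT  vc=[13, 7]

MISSES = 3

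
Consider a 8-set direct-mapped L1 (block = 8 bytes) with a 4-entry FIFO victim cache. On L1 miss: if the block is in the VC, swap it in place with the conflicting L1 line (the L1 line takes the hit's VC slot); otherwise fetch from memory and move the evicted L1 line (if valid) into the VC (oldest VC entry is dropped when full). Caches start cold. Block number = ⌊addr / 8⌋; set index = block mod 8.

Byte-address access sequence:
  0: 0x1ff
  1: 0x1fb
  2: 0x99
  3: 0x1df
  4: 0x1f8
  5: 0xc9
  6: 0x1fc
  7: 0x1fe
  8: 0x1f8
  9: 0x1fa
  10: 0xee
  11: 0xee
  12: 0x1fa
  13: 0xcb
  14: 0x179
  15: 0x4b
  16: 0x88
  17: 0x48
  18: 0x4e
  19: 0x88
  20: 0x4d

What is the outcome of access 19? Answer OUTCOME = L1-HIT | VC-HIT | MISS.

0: 0x1ff (blk 63, set 7) → MISS  vc=[]
1: 0x1fb (blk 63, set 7) → L1-HIT  vc=[]
2: 0x99 (blk 19, set 3) → MISS  vc=[]
3: 0x1df (blk 59, set 3) → MISS  vc=[19]
4: 0x1f8 (blk 63, set 7) → L1-HIT  vc=[19]
5: 0xc9 (blk 25, set 1) → MISS  vc=[19]
6: 0x1fc (blk 63, set 7) → L1-HIT  vc=[19]
7: 0x1fe (blk 63, set 7) → L1-HIT  vc=[19]
8: 0x1f8 (blk 63, set 7) → L1-HIT  vc=[19]
9: 0x1fa (blk 63, set 7) → L1-HIT  vc=[19]
10: 0xee (blk 29, set 5) → MISS  vc=[19]
11: 0xee (blk 29, set 5) → L1-HIT  vc=[19]
12: 0x1fa (blk 63, set 7) → L1-HIT  vc=[19]
13: 0xcb (blk 25, set 1) → L1-HIT  vc=[19]
14: 0x179 (blk 47, set 7) → MISS  vc=[19, 63]
15: 0x4b (blk 9, set 1) → MISS  vc=[19, 63, 25]
16: 0x88 (blk 17, set 1) → MISS  vc=[19, 63, 25, 9]
17: 0x48 (blk 9, set 1) → VC-HIT  vc=[19, 63, 25, 17]
18: 0x4e (blk 9, set 1) → L1-HIT  vc=[19, 63, 25, 17]
19: 0x88 (blk 17, set 1) → VC-HIT  vc=[19, 63, 25, 9]
20: 0x4d (blk 9, set 1) → VC-HIT  vc=[19, 63, 25, 17]

OUTCOME = VC-HIT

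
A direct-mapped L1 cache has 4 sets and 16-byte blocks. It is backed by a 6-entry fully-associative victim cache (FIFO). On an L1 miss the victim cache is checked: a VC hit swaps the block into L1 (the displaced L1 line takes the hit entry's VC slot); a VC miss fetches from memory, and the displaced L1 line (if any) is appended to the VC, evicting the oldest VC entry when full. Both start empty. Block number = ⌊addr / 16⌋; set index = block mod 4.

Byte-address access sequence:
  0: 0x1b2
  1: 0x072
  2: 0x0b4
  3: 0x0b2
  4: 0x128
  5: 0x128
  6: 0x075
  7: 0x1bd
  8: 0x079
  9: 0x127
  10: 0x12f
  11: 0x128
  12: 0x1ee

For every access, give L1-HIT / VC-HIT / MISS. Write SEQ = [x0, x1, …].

SEQ = [MISS, MISS, MISS, L1-HIT, MISS, L1-HIT, VC-HIT, VC-HIT, VC-HIT, L1-HIT, L1-HIT, L1-HIT, MISS]

0: 0x1b2 (blk 27, set 3) → MISS  vc=[]
1: 0x72 (blk 7, set 3) → MISS  vc=[27]
2: 0xb4 (blk 11, set 3) → MISS  vc=[27, 7]
3: 0xb2 (blk 11, set 3) → L1-HIT  vc=[27, 7]
4: 0x128 (blk 18, set 2) → MISS  vc=[27, 7]
5: 0x128 (blk 18, set 2) → L1-HIT  vc=[27, 7]
6: 0x75 (blk 7, set 3) → VC-HIT  vc=[27, 11]
7: 0x1bd (blk 27, set 3) → VC-HIT  vc=[7, 11]
8: 0x79 (blk 7, set 3) → VC-HIT  vc=[27, 11]
9: 0x127 (blk 18, set 2) → L1-HIT  vc=[27, 11]
10: 0x12f (blk 18, set 2) → L1-HIT  vc=[27, 11]
11: 0x128 (blk 18, set 2) → L1-HIT  vc=[27, 11]
12: 0x1ee (blk 30, set 2) → MISS  vc=[27, 11, 18]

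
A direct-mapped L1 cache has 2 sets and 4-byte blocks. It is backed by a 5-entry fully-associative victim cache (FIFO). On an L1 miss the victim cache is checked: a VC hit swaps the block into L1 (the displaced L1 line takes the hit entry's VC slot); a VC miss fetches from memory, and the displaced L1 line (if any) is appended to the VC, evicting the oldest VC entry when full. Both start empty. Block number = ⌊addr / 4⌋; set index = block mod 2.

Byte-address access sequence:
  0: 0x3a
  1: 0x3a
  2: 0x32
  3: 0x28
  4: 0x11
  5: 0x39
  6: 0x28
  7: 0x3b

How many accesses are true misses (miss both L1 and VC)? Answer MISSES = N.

MISSES = 4

  [0] addr=0x3a blk=14 s=0: MISS | VC []
  [1] addr=0x3a blk=14 s=0: L1-HIT | VC []
  [2] addr=0x32 blk=12 s=0: MISS | VC [14]
  [3] addr=0x28 blk=10 s=0: MISS | VC [14, 12]
  [4] addr=0x11 blk=4 s=0: MISS | VC [14, 12, 10]
  [5] addr=0x39 blk=14 s=0: VC-HIT | VC [4, 12, 10]
  [6] addr=0x28 blk=10 s=0: VC-HIT | VC [4, 12, 14]
  [7] addr=0x3b blk=14 s=0: VC-HIT | VC [4, 12, 10]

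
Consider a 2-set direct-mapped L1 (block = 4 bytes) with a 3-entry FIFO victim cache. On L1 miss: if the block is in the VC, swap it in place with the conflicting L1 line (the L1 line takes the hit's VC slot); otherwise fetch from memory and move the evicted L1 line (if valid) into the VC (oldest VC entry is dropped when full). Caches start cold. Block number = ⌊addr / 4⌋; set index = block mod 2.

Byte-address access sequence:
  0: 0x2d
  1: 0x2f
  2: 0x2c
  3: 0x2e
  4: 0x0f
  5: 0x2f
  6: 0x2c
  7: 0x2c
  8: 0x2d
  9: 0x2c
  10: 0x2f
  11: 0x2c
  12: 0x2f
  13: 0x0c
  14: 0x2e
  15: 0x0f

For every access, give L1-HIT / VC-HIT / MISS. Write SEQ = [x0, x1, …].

#0 0x2d→b11/s1 MISS; vc=[]
#1 0x2f→b11/s1 L1-HIT; vc=[]
#2 0x2c→b11/s1 L1-HIT; vc=[]
#3 0x2e→b11/s1 L1-HIT; vc=[]
#4 0xf→b3/s1 MISS; vc=[11]
#5 0x2f→b11/s1 VC-HIT; vc=[3]
#6 0x2c→b11/s1 L1-HIT; vc=[3]
#7 0x2c→b11/s1 L1-HIT; vc=[3]
#8 0x2d→b11/s1 L1-HIT; vc=[3]
#9 0x2c→b11/s1 L1-HIT; vc=[3]
#10 0x2f→b11/s1 L1-HIT; vc=[3]
#11 0x2c→b11/s1 L1-HIT; vc=[3]
#12 0x2f→b11/s1 L1-HIT; vc=[3]
#13 0xc→b3/s1 VC-HIT; vc=[11]
#14 0x2e→b11/s1 VC-HIT; vc=[3]
#15 0xf→b3/s1 VC-HIT; vc=[11]

SEQ = [MISS, L1-HIT, L1-HIT, L1-HIT, MISS, VC-HIT, L1-HIT, L1-HIT, L1-HIT, L1-HIT, L1-HIT, L1-HIT, L1-HIT, VC-HIT, VC-HIT, VC-HIT]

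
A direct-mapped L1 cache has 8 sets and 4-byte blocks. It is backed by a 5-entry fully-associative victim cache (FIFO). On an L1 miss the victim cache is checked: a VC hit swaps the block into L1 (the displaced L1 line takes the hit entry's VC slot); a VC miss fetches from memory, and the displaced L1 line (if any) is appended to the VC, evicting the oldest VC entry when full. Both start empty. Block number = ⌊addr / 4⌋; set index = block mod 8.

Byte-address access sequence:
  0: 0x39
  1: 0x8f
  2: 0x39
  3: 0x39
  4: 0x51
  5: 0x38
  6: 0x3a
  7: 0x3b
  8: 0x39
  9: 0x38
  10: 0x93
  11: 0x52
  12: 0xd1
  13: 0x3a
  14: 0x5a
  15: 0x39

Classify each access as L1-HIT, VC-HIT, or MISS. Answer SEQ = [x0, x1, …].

0: 0x39 (blk 14, set 6) → MISS  vc=[]
1: 0x8f (blk 35, set 3) → MISS  vc=[]
2: 0x39 (blk 14, set 6) → L1-HIT  vc=[]
3: 0x39 (blk 14, set 6) → L1-HIT  vc=[]
4: 0x51 (blk 20, set 4) → MISS  vc=[]
5: 0x38 (blk 14, set 6) → L1-HIT  vc=[]
6: 0x3a (blk 14, set 6) → L1-HIT  vc=[]
7: 0x3b (blk 14, set 6) → L1-HIT  vc=[]
8: 0x39 (blk 14, set 6) → L1-HIT  vc=[]
9: 0x38 (blk 14, set 6) → L1-HIT  vc=[]
10: 0x93 (blk 36, set 4) → MISS  vc=[20]
11: 0x52 (blk 20, set 4) → VC-HIT  vc=[36]
12: 0xd1 (blk 52, set 4) → MISS  vc=[36, 20]
13: 0x3a (blk 14, set 6) → L1-HIT  vc=[36, 20]
14: 0x5a (blk 22, set 6) → MISS  vc=[36, 20, 14]
15: 0x39 (blk 14, set 6) → VC-HIT  vc=[36, 20, 22]

SEQ = [MISS, MISS, L1-HIT, L1-HIT, MISS, L1-HIT, L1-HIT, L1-HIT, L1-HIT, L1-HIT, MISS, VC-HIT, MISS, L1-HIT, MISS, VC-HIT]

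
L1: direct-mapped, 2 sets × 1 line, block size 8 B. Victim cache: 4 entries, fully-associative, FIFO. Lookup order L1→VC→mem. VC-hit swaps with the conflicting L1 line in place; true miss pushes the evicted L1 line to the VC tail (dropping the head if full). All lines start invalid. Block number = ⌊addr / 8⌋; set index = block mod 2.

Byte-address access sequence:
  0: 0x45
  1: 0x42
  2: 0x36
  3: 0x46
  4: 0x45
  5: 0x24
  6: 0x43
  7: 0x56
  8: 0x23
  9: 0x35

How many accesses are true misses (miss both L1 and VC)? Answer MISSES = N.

MISSES = 4

  [0] addr=0x45 blk=8 s=0: MISS | VC []
  [1] addr=0x42 blk=8 s=0: L1-HIT | VC []
  [2] addr=0x36 blk=6 s=0: MISS | VC [8]
  [3] addr=0x46 blk=8 s=0: VC-HIT | VC [6]
  [4] addr=0x45 blk=8 s=0: L1-HIT | VC [6]
  [5] addr=0x24 blk=4 s=0: MISS | VC [6, 8]
  [6] addr=0x43 blk=8 s=0: VC-HIT | VC [6, 4]
  [7] addr=0x56 blk=10 s=0: MISS | VC [6, 4, 8]
  [8] addr=0x23 blk=4 s=0: VC-HIT | VC [6, 10, 8]
  [9] addr=0x35 blk=6 s=0: VC-HIT | VC [4, 10, 8]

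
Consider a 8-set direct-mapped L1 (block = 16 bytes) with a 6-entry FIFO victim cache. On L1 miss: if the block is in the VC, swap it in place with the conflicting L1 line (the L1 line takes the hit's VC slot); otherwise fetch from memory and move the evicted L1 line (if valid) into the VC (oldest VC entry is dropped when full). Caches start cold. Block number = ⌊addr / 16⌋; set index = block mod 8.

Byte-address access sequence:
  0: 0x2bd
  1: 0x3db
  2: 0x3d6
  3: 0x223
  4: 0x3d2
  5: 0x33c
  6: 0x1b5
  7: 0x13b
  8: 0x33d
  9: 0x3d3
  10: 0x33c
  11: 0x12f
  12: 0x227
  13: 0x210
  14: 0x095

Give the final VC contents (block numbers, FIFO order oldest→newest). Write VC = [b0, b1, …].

VC = [43, 19, 27, 18, 33]

#0 0x2bd→b43/s3 MISS; vc=[]
#1 0x3db→b61/s5 MISS; vc=[]
#2 0x3d6→b61/s5 L1-HIT; vc=[]
#3 0x223→b34/s2 MISS; vc=[]
#4 0x3d2→b61/s5 L1-HIT; vc=[]
#5 0x33c→b51/s3 MISS; vc=[43]
#6 0x1b5→b27/s3 MISS; vc=[43,51]
#7 0x13b→b19/s3 MISS; vc=[43,51,27]
#8 0x33d→b51/s3 VC-HIT; vc=[43,19,27]
#9 0x3d3→b61/s5 L1-HIT; vc=[43,19,27]
#10 0x33c→b51/s3 L1-HIT; vc=[43,19,27]
#11 0x12f→b18/s2 MISS; vc=[43,19,27,34]
#12 0x227→b34/s2 VC-HIT; vc=[43,19,27,18]
#13 0x210→b33/s1 MISS; vc=[43,19,27,18]
#14 0x95→b9/s1 MISS; vc=[43,19,27,18,33]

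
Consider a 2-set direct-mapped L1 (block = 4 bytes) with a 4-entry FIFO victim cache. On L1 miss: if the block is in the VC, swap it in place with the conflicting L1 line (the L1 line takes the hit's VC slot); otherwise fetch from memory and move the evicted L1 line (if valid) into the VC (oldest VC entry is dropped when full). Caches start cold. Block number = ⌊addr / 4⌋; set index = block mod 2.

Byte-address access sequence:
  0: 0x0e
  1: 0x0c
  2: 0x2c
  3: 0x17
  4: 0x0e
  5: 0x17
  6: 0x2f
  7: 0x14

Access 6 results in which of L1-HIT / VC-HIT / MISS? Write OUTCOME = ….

OUTCOME = VC-HIT

#0 0xe→b3/s1 MISS; vc=[]
#1 0xc→b3/s1 L1-HIT; vc=[]
#2 0x2c→b11/s1 MISS; vc=[3]
#3 0x17→b5/s1 MISS; vc=[3,11]
#4 0xe→b3/s1 VC-HIT; vc=[5,11]
#5 0x17→b5/s1 VC-HIT; vc=[3,11]
#6 0x2f→b11/s1 VC-HIT; vc=[3,5]
#7 0x14→b5/s1 VC-HIT; vc=[3,11]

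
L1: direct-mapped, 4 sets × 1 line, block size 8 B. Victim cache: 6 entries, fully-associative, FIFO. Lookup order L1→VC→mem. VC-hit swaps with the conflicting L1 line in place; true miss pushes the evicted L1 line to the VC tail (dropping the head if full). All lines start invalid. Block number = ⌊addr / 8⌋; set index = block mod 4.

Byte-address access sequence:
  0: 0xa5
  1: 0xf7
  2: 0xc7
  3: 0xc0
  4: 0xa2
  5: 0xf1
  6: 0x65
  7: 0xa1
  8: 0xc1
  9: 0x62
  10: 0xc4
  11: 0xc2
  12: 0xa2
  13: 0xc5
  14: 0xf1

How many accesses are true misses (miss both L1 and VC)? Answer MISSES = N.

  [0] addr=0xa5 blk=20 s=0: MISS | VC []
  [1] addr=0xf7 blk=30 s=2: MISS | VC []
  [2] addr=0xc7 blk=24 s=0: MISS | VC [20]
  [3] addr=0xc0 blk=24 s=0: L1-HIT | VC [20]
  [4] addr=0xa2 blk=20 s=0: VC-HIT | VC [24]
  [5] addr=0xf1 blk=30 s=2: L1-HIT | VC [24]
  [6] addr=0x65 blk=12 s=0: MISS | VC [24, 20]
  [7] addr=0xa1 blk=20 s=0: VC-HIT | VC [24, 12]
  [8] addr=0xc1 blk=24 s=0: VC-HIT | VC [20, 12]
  [9] addr=0x62 blk=12 s=0: VC-HIT | VC [20, 24]
  [10] addr=0xc4 blk=24 s=0: VC-HIT | VC [20, 12]
  [11] addr=0xc2 blk=24 s=0: L1-HIT | VC [20, 12]
  [12] addr=0xa2 blk=20 s=0: VC-HIT | VC [24, 12]
  [13] addr=0xc5 blk=24 s=0: VC-HIT | VC [20, 12]
  [14] addr=0xf1 blk=30 s=2: L1-HIT | VC [20, 12]

MISSES = 4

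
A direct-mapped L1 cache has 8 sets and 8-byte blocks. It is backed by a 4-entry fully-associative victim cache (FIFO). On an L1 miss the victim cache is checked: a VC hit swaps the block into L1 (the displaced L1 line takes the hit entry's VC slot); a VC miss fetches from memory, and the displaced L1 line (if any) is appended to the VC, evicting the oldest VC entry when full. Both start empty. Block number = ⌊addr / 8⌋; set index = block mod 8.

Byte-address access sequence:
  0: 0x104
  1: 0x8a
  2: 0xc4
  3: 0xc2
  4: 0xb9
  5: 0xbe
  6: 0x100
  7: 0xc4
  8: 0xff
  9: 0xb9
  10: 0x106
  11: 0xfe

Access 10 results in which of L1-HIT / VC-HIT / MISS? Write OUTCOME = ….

OUTCOME = VC-HIT

#0 0x104→b32/s0 MISS; vc=[]
#1 0x8a→b17/s1 MISS; vc=[]
#2 0xc4→b24/s0 MISS; vc=[32]
#3 0xc2→b24/s0 L1-HIT; vc=[32]
#4 0xb9→b23/s7 MISS; vc=[32]
#5 0xbe→b23/s7 L1-HIT; vc=[32]
#6 0x100→b32/s0 VC-HIT; vc=[24]
#7 0xc4→b24/s0 VC-HIT; vc=[32]
#8 0xff→b31/s7 MISS; vc=[32,23]
#9 0xb9→b23/s7 VC-HIT; vc=[32,31]
#10 0x106→b32/s0 VC-HIT; vc=[24,31]
#11 0xfe→b31/s7 VC-HIT; vc=[24,23]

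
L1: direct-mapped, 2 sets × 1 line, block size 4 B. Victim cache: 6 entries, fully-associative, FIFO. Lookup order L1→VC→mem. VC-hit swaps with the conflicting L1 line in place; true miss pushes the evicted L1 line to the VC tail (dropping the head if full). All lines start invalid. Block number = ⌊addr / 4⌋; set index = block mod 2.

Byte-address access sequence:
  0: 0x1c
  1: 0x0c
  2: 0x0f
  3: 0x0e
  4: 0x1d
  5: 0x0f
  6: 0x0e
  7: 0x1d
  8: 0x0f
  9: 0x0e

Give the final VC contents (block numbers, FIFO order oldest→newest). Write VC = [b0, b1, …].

VC = [7]

0: 0x1c (blk 7, set 1) → MISS  vc=[]
1: 0xc (blk 3, set 1) → MISS  vc=[7]
2: 0xf (blk 3, set 1) → L1-HIT  vc=[7]
3: 0xe (blk 3, set 1) → L1-HIT  vc=[7]
4: 0x1d (blk 7, set 1) → VC-HIT  vc=[3]
5: 0xf (blk 3, set 1) → VC-HIT  vc=[7]
6: 0xe (blk 3, set 1) → L1-HIT  vc=[7]
7: 0x1d (blk 7, set 1) → VC-HIT  vc=[3]
8: 0xf (blk 3, set 1) → VC-HIT  vc=[7]
9: 0xe (blk 3, set 1) → L1-HIT  vc=[7]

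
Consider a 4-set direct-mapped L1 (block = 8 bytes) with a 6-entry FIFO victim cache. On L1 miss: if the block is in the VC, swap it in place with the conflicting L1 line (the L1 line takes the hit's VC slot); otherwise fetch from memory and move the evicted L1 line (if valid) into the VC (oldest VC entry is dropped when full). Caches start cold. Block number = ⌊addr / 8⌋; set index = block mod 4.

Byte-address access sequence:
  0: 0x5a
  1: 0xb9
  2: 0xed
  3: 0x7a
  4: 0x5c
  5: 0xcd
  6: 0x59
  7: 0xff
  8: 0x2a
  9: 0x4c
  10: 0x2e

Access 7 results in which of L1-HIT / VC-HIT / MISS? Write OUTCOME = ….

  [0] addr=0x5a blk=11 s=3: MISS | VC []
  [1] addr=0xb9 blk=23 s=3: MISS | VC [11]
  [2] addr=0xed blk=29 s=1: MISS | VC [11]
  [3] addr=0x7a blk=15 s=3: MISS | VC [11, 23]
  [4] addr=0x5c blk=11 s=3: VC-HIT | VC [15, 23]
  [5] addr=0xcd blk=25 s=1: MISS | VC [15, 23, 29]
  [6] addr=0x59 blk=11 s=3: L1-HIT | VC [15, 23, 29]
  [7] addr=0xff blk=31 s=3: MISS | VC [15, 23, 29, 11]
  [8] addr=0x2a blk=5 s=1: MISS | VC [15, 23, 29, 11, 25]
  [9] addr=0x4c blk=9 s=1: MISS | VC [15, 23, 29, 11, 25, 5]
  [10] addr=0x2e blk=5 s=1: VC-HIT | VC [15, 23, 29, 11, 25, 9]

OUTCOME = MISS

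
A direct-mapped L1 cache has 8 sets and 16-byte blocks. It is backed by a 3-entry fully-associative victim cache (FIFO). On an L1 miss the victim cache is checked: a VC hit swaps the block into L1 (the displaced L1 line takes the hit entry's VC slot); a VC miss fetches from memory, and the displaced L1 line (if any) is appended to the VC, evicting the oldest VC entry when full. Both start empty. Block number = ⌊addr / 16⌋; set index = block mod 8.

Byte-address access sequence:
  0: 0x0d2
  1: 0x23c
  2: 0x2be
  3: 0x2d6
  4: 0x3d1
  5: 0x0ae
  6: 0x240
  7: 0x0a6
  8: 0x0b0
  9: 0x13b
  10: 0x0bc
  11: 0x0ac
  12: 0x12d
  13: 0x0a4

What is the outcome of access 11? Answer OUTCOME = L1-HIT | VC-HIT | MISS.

OUTCOME = L1-HIT

#0 0xd2→b13/s5 MISS; vc=[]
#1 0x23c→b35/s3 MISS; vc=[]
#2 0x2be→b43/s3 MISS; vc=[35]
#3 0x2d6→b45/s5 MISS; vc=[35,13]
#4 0x3d1→b61/s5 MISS; vc=[35,13,45]
#5 0xae→b10/s2 MISS; vc=[35,13,45]
#6 0x240→b36/s4 MISS; vc=[35,13,45]
#7 0xa6→b10/s2 L1-HIT; vc=[35,13,45]
#8 0xb0→b11/s3 MISS; vc=[13,45,43]
#9 0x13b→b19/s3 MISS; vc=[45,43,11]
#10 0xbc→b11/s3 VC-HIT; vc=[45,43,19]
#11 0xac→b10/s2 L1-HIT; vc=[45,43,19]
#12 0x12d→b18/s2 MISS; vc=[43,19,10]
#13 0xa4→b10/s2 VC-HIT; vc=[43,19,18]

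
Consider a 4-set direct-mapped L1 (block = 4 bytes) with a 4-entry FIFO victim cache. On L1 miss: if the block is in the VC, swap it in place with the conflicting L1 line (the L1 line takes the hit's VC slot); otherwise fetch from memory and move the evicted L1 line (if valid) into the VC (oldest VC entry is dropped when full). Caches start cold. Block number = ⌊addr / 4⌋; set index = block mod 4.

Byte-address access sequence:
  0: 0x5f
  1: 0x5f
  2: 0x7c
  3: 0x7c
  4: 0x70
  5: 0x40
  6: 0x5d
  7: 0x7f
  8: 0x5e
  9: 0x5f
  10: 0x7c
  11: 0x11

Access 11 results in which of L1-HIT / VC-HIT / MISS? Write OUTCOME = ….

OUTCOME = MISS

#0 0x5f→b23/s3 MISS; vc=[]
#1 0x5f→b23/s3 L1-HIT; vc=[]
#2 0x7c→b31/s3 MISS; vc=[23]
#3 0x7c→b31/s3 L1-HIT; vc=[23]
#4 0x70→b28/s0 MISS; vc=[23]
#5 0x40→b16/s0 MISS; vc=[23,28]
#6 0x5d→b23/s3 VC-HIT; vc=[31,28]
#7 0x7f→b31/s3 VC-HIT; vc=[23,28]
#8 0x5e→b23/s3 VC-HIT; vc=[31,28]
#9 0x5f→b23/s3 L1-HIT; vc=[31,28]
#10 0x7c→b31/s3 VC-HIT; vc=[23,28]
#11 0x11→b4/s0 MISS; vc=[23,28,16]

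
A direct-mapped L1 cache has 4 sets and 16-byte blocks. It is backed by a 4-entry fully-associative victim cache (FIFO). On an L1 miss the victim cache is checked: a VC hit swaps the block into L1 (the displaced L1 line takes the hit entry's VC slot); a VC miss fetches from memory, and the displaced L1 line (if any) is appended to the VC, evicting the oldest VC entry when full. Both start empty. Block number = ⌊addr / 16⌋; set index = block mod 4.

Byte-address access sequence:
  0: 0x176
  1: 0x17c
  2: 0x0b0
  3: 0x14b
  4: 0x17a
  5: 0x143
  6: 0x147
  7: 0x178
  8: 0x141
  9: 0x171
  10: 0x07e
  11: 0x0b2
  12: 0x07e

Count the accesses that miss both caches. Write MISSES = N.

#0 0x176→b23/s3 MISS; vc=[]
#1 0x17c→b23/s3 L1-HIT; vc=[]
#2 0xb0→b11/s3 MISS; vc=[23]
#3 0x14b→b20/s0 MISS; vc=[23]
#4 0x17a→b23/s3 VC-HIT; vc=[11]
#5 0x143→b20/s0 L1-HIT; vc=[11]
#6 0x147→b20/s0 L1-HIT; vc=[11]
#7 0x178→b23/s3 L1-HIT; vc=[11]
#8 0x141→b20/s0 L1-HIT; vc=[11]
#9 0x171→b23/s3 L1-HIT; vc=[11]
#10 0x7e→b7/s3 MISS; vc=[11,23]
#11 0xb2→b11/s3 VC-HIT; vc=[7,23]
#12 0x7e→b7/s3 VC-HIT; vc=[11,23]

MISSES = 4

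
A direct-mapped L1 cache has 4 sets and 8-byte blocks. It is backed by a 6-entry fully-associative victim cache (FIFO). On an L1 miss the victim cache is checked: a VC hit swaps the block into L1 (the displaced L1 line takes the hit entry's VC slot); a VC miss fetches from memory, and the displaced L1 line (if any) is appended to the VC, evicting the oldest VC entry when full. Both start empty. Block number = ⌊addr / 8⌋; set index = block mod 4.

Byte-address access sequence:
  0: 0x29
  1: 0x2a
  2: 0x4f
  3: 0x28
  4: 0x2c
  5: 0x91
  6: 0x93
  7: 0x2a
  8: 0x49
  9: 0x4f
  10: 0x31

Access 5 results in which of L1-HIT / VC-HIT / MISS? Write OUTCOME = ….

  [0] addr=0x29 blk=5 s=1: MISS | VC []
  [1] addr=0x2a blk=5 s=1: L1-HIT | VC []
  [2] addr=0x4f blk=9 s=1: MISS | VC [5]
  [3] addr=0x28 blk=5 s=1: VC-HIT | VC [9]
  [4] addr=0x2c blk=5 s=1: L1-HIT | VC [9]
  [5] addr=0x91 blk=18 s=2: MISS | VC [9]
  [6] addr=0x93 blk=18 s=2: L1-HIT | VC [9]
  [7] addr=0x2a blk=5 s=1: L1-HIT | VC [9]
  [8] addr=0x49 blk=9 s=1: VC-HIT | VC [5]
  [9] addr=0x4f blk=9 s=1: L1-HIT | VC [5]
  [10] addr=0x31 blk=6 s=2: MISS | VC [5, 18]

OUTCOME = MISS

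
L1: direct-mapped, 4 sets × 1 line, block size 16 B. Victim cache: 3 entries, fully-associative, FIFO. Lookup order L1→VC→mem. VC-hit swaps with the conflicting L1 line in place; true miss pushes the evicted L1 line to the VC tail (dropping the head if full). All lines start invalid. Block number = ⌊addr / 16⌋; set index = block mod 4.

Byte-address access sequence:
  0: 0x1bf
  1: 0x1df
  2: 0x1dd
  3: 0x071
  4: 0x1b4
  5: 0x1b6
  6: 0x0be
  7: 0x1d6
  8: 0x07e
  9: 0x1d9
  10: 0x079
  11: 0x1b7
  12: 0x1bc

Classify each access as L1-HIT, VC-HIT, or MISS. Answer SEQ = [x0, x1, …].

SEQ = [MISS, MISS, L1-HIT, MISS, VC-HIT, L1-HIT, MISS, L1-HIT, VC-HIT, L1-HIT, L1-HIT, VC-HIT, L1-HIT]

#0 0x1bf→b27/s3 MISS; vc=[]
#1 0x1df→b29/s1 MISS; vc=[]
#2 0x1dd→b29/s1 L1-HIT; vc=[]
#3 0x71→b7/s3 MISS; vc=[27]
#4 0x1b4→b27/s3 VC-HIT; vc=[7]
#5 0x1b6→b27/s3 L1-HIT; vc=[7]
#6 0xbe→b11/s3 MISS; vc=[7,27]
#7 0x1d6→b29/s1 L1-HIT; vc=[7,27]
#8 0x7e→b7/s3 VC-HIT; vc=[11,27]
#9 0x1d9→b29/s1 L1-HIT; vc=[11,27]
#10 0x79→b7/s3 L1-HIT; vc=[11,27]
#11 0x1b7→b27/s3 VC-HIT; vc=[11,7]
#12 0x1bc→b27/s3 L1-HIT; vc=[11,7]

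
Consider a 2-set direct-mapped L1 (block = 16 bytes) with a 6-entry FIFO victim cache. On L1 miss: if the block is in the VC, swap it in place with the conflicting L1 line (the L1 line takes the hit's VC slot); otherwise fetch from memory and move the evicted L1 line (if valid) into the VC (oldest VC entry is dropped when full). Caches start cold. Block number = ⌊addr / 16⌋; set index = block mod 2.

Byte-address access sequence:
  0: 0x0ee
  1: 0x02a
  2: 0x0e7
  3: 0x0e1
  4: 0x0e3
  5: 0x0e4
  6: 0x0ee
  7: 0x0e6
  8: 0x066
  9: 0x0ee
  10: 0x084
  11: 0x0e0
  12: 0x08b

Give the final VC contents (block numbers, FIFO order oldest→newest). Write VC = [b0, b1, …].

#0 0xee→b14/s0 MISS; vc=[]
#1 0x2a→b2/s0 MISS; vc=[14]
#2 0xe7→b14/s0 VC-HIT; vc=[2]
#3 0xe1→b14/s0 L1-HIT; vc=[2]
#4 0xe3→b14/s0 L1-HIT; vc=[2]
#5 0xe4→b14/s0 L1-HIT; vc=[2]
#6 0xee→b14/s0 L1-HIT; vc=[2]
#7 0xe6→b14/s0 L1-HIT; vc=[2]
#8 0x66→b6/s0 MISS; vc=[2,14]
#9 0xee→b14/s0 VC-HIT; vc=[2,6]
#10 0x84→b8/s0 MISS; vc=[2,6,14]
#11 0xe0→b14/s0 VC-HIT; vc=[2,6,8]
#12 0x8b→b8/s0 VC-HIT; vc=[2,6,14]

VC = [2, 6, 14]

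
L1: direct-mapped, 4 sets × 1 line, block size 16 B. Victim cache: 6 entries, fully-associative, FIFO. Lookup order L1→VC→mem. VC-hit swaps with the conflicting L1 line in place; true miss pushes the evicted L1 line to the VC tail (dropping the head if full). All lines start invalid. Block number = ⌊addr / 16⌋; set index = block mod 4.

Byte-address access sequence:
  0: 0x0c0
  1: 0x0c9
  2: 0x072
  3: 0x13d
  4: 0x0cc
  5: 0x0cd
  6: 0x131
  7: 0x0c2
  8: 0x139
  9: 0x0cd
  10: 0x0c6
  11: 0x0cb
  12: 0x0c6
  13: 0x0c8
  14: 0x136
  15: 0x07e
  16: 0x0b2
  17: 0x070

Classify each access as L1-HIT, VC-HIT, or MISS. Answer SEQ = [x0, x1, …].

0: 0xc0 (blk 12, set 0) → MISS  vc=[]
1: 0xc9 (blk 12, set 0) → L1-HIT  vc=[]
2: 0x72 (blk 7, set 3) → MISS  vc=[]
3: 0x13d (blk 19, set 3) → MISS  vc=[7]
4: 0xcc (blk 12, set 0) → L1-HIT  vc=[7]
5: 0xcd (blk 12, set 0) → L1-HIT  vc=[7]
6: 0x131 (blk 19, set 3) → L1-HIT  vc=[7]
7: 0xc2 (blk 12, set 0) → L1-HIT  vc=[7]
8: 0x139 (blk 19, set 3) → L1-HIT  vc=[7]
9: 0xcd (blk 12, set 0) → L1-HIT  vc=[7]
10: 0xc6 (blk 12, set 0) → L1-HIT  vc=[7]
11: 0xcb (blk 12, set 0) → L1-HIT  vc=[7]
12: 0xc6 (blk 12, set 0) → L1-HIT  vc=[7]
13: 0xc8 (blk 12, set 0) → L1-HIT  vc=[7]
14: 0x136 (blk 19, set 3) → L1-HIT  vc=[7]
15: 0x7e (blk 7, set 3) → VC-HIT  vc=[19]
16: 0xb2 (blk 11, set 3) → MISS  vc=[19, 7]
17: 0x70 (blk 7, set 3) → VC-HIT  vc=[19, 11]

SEQ = [MISS, L1-HIT, MISS, MISS, L1-HIT, L1-HIT, L1-HIT, L1-HIT, L1-HIT, L1-HIT, L1-HIT, L1-HIT, L1-HIT, L1-HIT, L1-HIT, VC-HIT, MISS, VC-HIT]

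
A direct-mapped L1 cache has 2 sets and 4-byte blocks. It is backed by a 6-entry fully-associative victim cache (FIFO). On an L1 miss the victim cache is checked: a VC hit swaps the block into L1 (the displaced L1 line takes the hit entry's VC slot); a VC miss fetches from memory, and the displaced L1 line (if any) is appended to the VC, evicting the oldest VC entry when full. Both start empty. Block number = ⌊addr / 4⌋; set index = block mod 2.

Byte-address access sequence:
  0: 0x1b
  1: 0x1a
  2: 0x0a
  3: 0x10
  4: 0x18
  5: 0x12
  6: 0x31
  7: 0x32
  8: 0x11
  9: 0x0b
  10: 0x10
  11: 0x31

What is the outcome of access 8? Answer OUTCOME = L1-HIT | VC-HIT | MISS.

  [0] addr=0x1b blk=6 s=0: MISS | VC []
  [1] addr=0x1a blk=6 s=0: L1-HIT | VC []
  [2] addr=0xa blk=2 s=0: MISS | VC [6]
  [3] addr=0x10 blk=4 s=0: MISS | VC [6, 2]
  [4] addr=0x18 blk=6 s=0: VC-HIT | VC [4, 2]
  [5] addr=0x12 blk=4 s=0: VC-HIT | VC [6, 2]
  [6] addr=0x31 blk=12 s=0: MISS | VC [6, 2, 4]
  [7] addr=0x32 blk=12 s=0: L1-HIT | VC [6, 2, 4]
  [8] addr=0x11 blk=4 s=0: VC-HIT | VC [6, 2, 12]
  [9] addr=0xb blk=2 s=0: VC-HIT | VC [6, 4, 12]
  [10] addr=0x10 blk=4 s=0: VC-HIT | VC [6, 2, 12]
  [11] addr=0x31 blk=12 s=0: VC-HIT | VC [6, 2, 4]

OUTCOME = VC-HIT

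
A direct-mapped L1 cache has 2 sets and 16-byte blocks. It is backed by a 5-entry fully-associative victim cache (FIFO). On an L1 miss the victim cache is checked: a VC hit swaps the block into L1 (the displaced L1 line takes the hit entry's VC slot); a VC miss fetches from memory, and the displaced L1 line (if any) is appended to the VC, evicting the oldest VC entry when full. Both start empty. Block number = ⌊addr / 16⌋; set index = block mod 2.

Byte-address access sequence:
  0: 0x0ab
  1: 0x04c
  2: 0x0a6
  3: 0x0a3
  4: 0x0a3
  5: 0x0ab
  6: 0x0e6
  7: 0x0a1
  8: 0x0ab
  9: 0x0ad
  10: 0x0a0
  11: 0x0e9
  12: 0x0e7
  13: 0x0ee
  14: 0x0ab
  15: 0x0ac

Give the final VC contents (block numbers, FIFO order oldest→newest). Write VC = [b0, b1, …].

  [0] addr=0xab blk=10 s=0: MISS | VC []
  [1] addr=0x4c blk=4 s=0: MISS | VC [10]
  [2] addr=0xa6 blk=10 s=0: VC-HIT | VC [4]
  [3] addr=0xa3 blk=10 s=0: L1-HIT | VC [4]
  [4] addr=0xa3 blk=10 s=0: L1-HIT | VC [4]
  [5] addr=0xab blk=10 s=0: L1-HIT | VC [4]
  [6] addr=0xe6 blk=14 s=0: MISS | VC [4, 10]
  [7] addr=0xa1 blk=10 s=0: VC-HIT | VC [4, 14]
  [8] addr=0xab blk=10 s=0: L1-HIT | VC [4, 14]
  [9] addr=0xad blk=10 s=0: L1-HIT | VC [4, 14]
  [10] addr=0xa0 blk=10 s=0: L1-HIT | VC [4, 14]
  [11] addr=0xe9 blk=14 s=0: VC-HIT | VC [4, 10]
  [12] addr=0xe7 blk=14 s=0: L1-HIT | VC [4, 10]
  [13] addr=0xee blk=14 s=0: L1-HIT | VC [4, 10]
  [14] addr=0xab blk=10 s=0: VC-HIT | VC [4, 14]
  [15] addr=0xac blk=10 s=0: L1-HIT | VC [4, 14]

VC = [4, 14]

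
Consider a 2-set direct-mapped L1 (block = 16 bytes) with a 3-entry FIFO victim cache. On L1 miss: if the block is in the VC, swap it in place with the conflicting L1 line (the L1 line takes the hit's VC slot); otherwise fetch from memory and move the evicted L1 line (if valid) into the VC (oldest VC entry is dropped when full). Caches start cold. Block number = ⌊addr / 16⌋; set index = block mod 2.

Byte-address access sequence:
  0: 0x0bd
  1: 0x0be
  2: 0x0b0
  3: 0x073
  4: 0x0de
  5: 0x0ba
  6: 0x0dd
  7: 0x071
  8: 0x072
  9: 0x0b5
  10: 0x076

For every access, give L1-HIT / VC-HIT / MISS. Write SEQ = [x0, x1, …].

SEQ = [MISS, L1-HIT, L1-HIT, MISS, MISS, VC-HIT, VC-HIT, VC-HIT, L1-HIT, VC-HIT, VC-HIT]

  [0] addr=0xbd blk=11 s=1: MISS | VC []
  [1] addr=0xbe blk=11 s=1: L1-HIT | VC []
  [2] addr=0xb0 blk=11 s=1: L1-HIT | VC []
  [3] addr=0x73 blk=7 s=1: MISS | VC [11]
  [4] addr=0xde blk=13 s=1: MISS | VC [11, 7]
  [5] addr=0xba blk=11 s=1: VC-HIT | VC [13, 7]
  [6] addr=0xdd blk=13 s=1: VC-HIT | VC [11, 7]
  [7] addr=0x71 blk=7 s=1: VC-HIT | VC [11, 13]
  [8] addr=0x72 blk=7 s=1: L1-HIT | VC [11, 13]
  [9] addr=0xb5 blk=11 s=1: VC-HIT | VC [7, 13]
  [10] addr=0x76 blk=7 s=1: VC-HIT | VC [11, 13]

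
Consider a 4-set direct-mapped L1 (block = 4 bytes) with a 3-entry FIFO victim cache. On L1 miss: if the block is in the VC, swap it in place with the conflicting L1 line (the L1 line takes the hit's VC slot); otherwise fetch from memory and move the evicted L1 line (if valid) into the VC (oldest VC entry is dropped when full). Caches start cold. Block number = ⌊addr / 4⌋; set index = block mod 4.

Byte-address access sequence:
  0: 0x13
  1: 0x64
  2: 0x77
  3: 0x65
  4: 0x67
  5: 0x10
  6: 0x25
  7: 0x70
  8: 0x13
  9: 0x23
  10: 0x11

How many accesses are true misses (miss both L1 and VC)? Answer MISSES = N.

MISSES = 6

0: 0x13 (blk 4, set 0) → MISS  vc=[]
1: 0x64 (blk 25, set 1) → MISS  vc=[]
2: 0x77 (blk 29, set 1) → MISS  vc=[25]
3: 0x65 (blk 25, set 1) → VC-HIT  vc=[29]
4: 0x67 (blk 25, set 1) → L1-HIT  vc=[29]
5: 0x10 (blk 4, set 0) → L1-HIT  vc=[29]
6: 0x25 (blk 9, set 1) → MISS  vc=[29, 25]
7: 0x70 (blk 28, set 0) → MISS  vc=[29, 25, 4]
8: 0x13 (blk 4, set 0) → VC-HIT  vc=[29, 25, 28]
9: 0x23 (blk 8, set 0) → MISS  vc=[25, 28, 4]
10: 0x11 (blk 4, set 0) → VC-HIT  vc=[25, 28, 8]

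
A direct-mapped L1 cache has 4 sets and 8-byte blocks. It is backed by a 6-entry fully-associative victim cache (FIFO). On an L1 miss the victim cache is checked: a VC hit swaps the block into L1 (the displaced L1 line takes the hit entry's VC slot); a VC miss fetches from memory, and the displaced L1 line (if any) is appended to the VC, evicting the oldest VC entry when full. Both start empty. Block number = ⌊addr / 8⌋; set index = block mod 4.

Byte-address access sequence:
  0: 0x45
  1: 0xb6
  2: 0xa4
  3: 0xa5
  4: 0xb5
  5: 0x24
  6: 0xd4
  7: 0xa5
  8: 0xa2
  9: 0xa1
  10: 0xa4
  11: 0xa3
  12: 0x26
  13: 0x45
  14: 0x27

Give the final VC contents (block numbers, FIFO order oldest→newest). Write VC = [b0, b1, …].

VC = [8, 20, 22]

0: 0x45 (blk 8, set 0) → MISS  vc=[]
1: 0xb6 (blk 22, set 2) → MISS  vc=[]
2: 0xa4 (blk 20, set 0) → MISS  vc=[8]
3: 0xa5 (blk 20, set 0) → L1-HIT  vc=[8]
4: 0xb5 (blk 22, set 2) → L1-HIT  vc=[8]
5: 0x24 (blk 4, set 0) → MISS  vc=[8, 20]
6: 0xd4 (blk 26, set 2) → MISS  vc=[8, 20, 22]
7: 0xa5 (blk 20, set 0) → VC-HIT  vc=[8, 4, 22]
8: 0xa2 (blk 20, set 0) → L1-HIT  vc=[8, 4, 22]
9: 0xa1 (blk 20, set 0) → L1-HIT  vc=[8, 4, 22]
10: 0xa4 (blk 20, set 0) → L1-HIT  vc=[8, 4, 22]
11: 0xa3 (blk 20, set 0) → L1-HIT  vc=[8, 4, 22]
12: 0x26 (blk 4, set 0) → VC-HIT  vc=[8, 20, 22]
13: 0x45 (blk 8, set 0) → VC-HIT  vc=[4, 20, 22]
14: 0x27 (blk 4, set 0) → VC-HIT  vc=[8, 20, 22]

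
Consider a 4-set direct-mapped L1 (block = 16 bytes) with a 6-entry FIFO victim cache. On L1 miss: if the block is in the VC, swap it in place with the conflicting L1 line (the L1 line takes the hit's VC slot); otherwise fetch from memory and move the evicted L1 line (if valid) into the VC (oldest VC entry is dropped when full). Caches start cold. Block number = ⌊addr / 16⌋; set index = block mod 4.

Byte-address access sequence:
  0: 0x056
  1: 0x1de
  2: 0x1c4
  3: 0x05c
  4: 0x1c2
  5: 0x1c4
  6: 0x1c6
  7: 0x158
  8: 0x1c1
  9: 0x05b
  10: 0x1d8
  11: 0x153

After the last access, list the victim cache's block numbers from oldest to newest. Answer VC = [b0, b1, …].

0: 0x56 (blk 5, set 1) → MISS  vc=[]
1: 0x1de (blk 29, set 1) → MISS  vc=[5]
2: 0x1c4 (blk 28, set 0) → MISS  vc=[5]
3: 0x5c (blk 5, set 1) → VC-HIT  vc=[29]
4: 0x1c2 (blk 28, set 0) → L1-HIT  vc=[29]
5: 0x1c4 (blk 28, set 0) → L1-HIT  vc=[29]
6: 0x1c6 (blk 28, set 0) → L1-HIT  vc=[29]
7: 0x158 (blk 21, set 1) → MISS  vc=[29, 5]
8: 0x1c1 (blk 28, set 0) → L1-HIT  vc=[29, 5]
9: 0x5b (blk 5, set 1) → VC-HIT  vc=[29, 21]
10: 0x1d8 (blk 29, set 1) → VC-HIT  vc=[5, 21]
11: 0x153 (blk 21, set 1) → VC-HIT  vc=[5, 29]

VC = [5, 29]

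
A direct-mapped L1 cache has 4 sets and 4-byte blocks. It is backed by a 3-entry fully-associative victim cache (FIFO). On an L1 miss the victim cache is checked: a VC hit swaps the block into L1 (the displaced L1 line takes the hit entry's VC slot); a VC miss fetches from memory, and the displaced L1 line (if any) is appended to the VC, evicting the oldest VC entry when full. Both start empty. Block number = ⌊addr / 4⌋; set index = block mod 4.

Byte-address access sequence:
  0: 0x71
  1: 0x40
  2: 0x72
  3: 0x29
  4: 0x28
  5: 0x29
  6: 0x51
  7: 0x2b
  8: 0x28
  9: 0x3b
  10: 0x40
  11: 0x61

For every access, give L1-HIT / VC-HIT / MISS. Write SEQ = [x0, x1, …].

SEQ = [MISS, MISS, VC-HIT, MISS, L1-HIT, L1-HIT, MISS, L1-HIT, L1-HIT, MISS, VC-HIT, MISS]

0: 0x71 (blk 28, set 0) → MISS  vc=[]
1: 0x40 (blk 16, set 0) → MISS  vc=[28]
2: 0x72 (blk 28, set 0) → VC-HIT  vc=[16]
3: 0x29 (blk 10, set 2) → MISS  vc=[16]
4: 0x28 (blk 10, set 2) → L1-HIT  vc=[16]
5: 0x29 (blk 10, set 2) → L1-HIT  vc=[16]
6: 0x51 (blk 20, set 0) → MISS  vc=[16, 28]
7: 0x2b (blk 10, set 2) → L1-HIT  vc=[16, 28]
8: 0x28 (blk 10, set 2) → L1-HIT  vc=[16, 28]
9: 0x3b (blk 14, set 2) → MISS  vc=[16, 28, 10]
10: 0x40 (blk 16, set 0) → VC-HIT  vc=[20, 28, 10]
11: 0x61 (blk 24, set 0) → MISS  vc=[28, 10, 16]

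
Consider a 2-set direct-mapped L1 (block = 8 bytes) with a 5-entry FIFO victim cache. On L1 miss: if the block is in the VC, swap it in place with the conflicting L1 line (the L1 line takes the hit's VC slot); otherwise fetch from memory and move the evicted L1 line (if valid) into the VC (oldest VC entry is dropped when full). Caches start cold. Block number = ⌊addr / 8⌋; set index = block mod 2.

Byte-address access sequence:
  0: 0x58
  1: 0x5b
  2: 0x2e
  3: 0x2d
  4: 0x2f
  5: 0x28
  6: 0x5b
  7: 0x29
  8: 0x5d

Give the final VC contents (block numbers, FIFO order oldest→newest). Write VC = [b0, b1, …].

0: 0x58 (blk 11, set 1) → MISS  vc=[]
1: 0x5b (blk 11, set 1) → L1-HIT  vc=[]
2: 0x2e (blk 5, set 1) → MISS  vc=[11]
3: 0x2d (blk 5, set 1) → L1-HIT  vc=[11]
4: 0x2f (blk 5, set 1) → L1-HIT  vc=[11]
5: 0x28 (blk 5, set 1) → L1-HIT  vc=[11]
6: 0x5b (blk 11, set 1) → VC-HIT  vc=[5]
7: 0x29 (blk 5, set 1) → VC-HIT  vc=[11]
8: 0x5d (blk 11, set 1) → VC-HIT  vc=[5]

VC = [5]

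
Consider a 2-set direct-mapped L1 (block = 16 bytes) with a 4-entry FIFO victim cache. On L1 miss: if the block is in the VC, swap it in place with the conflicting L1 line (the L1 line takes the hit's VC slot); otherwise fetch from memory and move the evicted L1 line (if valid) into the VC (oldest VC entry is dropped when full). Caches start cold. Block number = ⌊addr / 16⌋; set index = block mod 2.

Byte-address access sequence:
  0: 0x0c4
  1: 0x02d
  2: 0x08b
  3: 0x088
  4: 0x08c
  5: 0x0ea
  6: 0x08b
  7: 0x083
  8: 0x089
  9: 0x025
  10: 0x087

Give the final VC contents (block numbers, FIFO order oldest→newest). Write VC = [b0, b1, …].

0: 0xc4 (blk 12, set 0) → MISS  vc=[]
1: 0x2d (blk 2, set 0) → MISS  vc=[12]
2: 0x8b (blk 8, set 0) → MISS  vc=[12, 2]
3: 0x88 (blk 8, set 0) → L1-HIT  vc=[12, 2]
4: 0x8c (blk 8, set 0) → L1-HIT  vc=[12, 2]
5: 0xea (blk 14, set 0) → MISS  vc=[12, 2, 8]
6: 0x8b (blk 8, set 0) → VC-HIT  vc=[12, 2, 14]
7: 0x83 (blk 8, set 0) → L1-HIT  vc=[12, 2, 14]
8: 0x89 (blk 8, set 0) → L1-HIT  vc=[12, 2, 14]
9: 0x25 (blk 2, set 0) → VC-HIT  vc=[12, 8, 14]
10: 0x87 (blk 8, set 0) → VC-HIT  vc=[12, 2, 14]

VC = [12, 2, 14]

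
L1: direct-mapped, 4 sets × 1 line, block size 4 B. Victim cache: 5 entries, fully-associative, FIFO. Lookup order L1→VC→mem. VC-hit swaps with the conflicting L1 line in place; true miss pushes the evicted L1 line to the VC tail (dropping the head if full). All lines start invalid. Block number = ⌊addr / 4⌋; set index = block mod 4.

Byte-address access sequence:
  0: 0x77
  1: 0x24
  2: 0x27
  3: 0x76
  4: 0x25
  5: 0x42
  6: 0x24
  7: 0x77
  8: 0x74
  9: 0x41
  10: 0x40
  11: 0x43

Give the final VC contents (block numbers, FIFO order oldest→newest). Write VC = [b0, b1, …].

  [0] addr=0x77 blk=29 s=1: MISS | VC []
  [1] addr=0x24 blk=9 s=1: MISS | VC [29]
  [2] addr=0x27 blk=9 s=1: L1-HIT | VC [29]
  [3] addr=0x76 blk=29 s=1: VC-HIT | VC [9]
  [4] addr=0x25 blk=9 s=1: VC-HIT | VC [29]
  [5] addr=0x42 blk=16 s=0: MISS | VC [29]
  [6] addr=0x24 blk=9 s=1: L1-HIT | VC [29]
  [7] addr=0x77 blk=29 s=1: VC-HIT | VC [9]
  [8] addr=0x74 blk=29 s=1: L1-HIT | VC [9]
  [9] addr=0x41 blk=16 s=0: L1-HIT | VC [9]
  [10] addr=0x40 blk=16 s=0: L1-HIT | VC [9]
  [11] addr=0x43 blk=16 s=0: L1-HIT | VC [9]

VC = [9]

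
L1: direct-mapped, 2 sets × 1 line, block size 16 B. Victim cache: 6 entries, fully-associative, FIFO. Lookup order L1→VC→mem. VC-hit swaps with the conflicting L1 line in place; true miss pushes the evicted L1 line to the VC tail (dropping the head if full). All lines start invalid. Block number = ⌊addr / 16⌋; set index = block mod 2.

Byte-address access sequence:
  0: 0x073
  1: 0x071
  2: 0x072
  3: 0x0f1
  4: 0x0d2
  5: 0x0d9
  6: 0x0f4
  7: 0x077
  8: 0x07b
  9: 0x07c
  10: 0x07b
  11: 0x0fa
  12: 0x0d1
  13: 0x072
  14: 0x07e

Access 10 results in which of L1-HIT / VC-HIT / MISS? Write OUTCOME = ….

0: 0x73 (blk 7, set 1) → MISS  vc=[]
1: 0x71 (blk 7, set 1) → L1-HIT  vc=[]
2: 0x72 (blk 7, set 1) → L1-HIT  vc=[]
3: 0xf1 (blk 15, set 1) → MISS  vc=[7]
4: 0xd2 (blk 13, set 1) → MISS  vc=[7, 15]
5: 0xd9 (blk 13, set 1) → L1-HIT  vc=[7, 15]
6: 0xf4 (blk 15, set 1) → VC-HIT  vc=[7, 13]
7: 0x77 (blk 7, set 1) → VC-HIT  vc=[15, 13]
8: 0x7b (blk 7, set 1) → L1-HIT  vc=[15, 13]
9: 0x7c (blk 7, set 1) → L1-HIT  vc=[15, 13]
10: 0x7b (blk 7, set 1) → L1-HIT  vc=[15, 13]
11: 0xfa (blk 15, set 1) → VC-HIT  vc=[7, 13]
12: 0xd1 (blk 13, set 1) → VC-HIT  vc=[7, 15]
13: 0x72 (blk 7, set 1) → VC-HIT  vc=[13, 15]
14: 0x7e (blk 7, set 1) → L1-HIT  vc=[13, 15]

OUTCOME = L1-HIT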